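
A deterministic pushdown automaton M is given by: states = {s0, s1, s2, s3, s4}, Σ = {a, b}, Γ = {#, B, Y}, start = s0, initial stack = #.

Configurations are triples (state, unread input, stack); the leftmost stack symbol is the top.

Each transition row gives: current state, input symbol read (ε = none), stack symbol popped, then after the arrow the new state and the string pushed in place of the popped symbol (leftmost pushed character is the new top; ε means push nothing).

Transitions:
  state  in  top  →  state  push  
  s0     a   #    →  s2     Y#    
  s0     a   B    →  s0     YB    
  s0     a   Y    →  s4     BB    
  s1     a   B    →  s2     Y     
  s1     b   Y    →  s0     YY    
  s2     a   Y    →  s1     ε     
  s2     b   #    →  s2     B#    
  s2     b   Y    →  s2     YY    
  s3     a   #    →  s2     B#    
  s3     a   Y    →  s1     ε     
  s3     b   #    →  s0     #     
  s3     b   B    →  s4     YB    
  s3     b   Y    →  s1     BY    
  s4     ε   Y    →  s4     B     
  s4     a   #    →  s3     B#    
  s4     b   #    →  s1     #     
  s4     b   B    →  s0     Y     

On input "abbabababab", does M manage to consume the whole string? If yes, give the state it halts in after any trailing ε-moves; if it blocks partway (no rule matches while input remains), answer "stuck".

(s0, abbabababab, #)
  read a, top #: go to s2, push Y# → (s2, bbabababab, Y#)
  read b, top Y: go to s2, push YY → (s2, babababab, YY#)
  read b, top Y: go to s2, push YY → (s2, abababab, YYY#)
  read a, top Y: go to s1, push ε → (s1, bababab, YY#)
  read b, top Y: go to s0, push YY → (s0, ababab, YYY#)
  read a, top Y: go to s4, push BB → (s4, babab, BBYY#)
  read b, top B: go to s0, push Y → (s0, abab, YBYY#)
  read a, top Y: go to s4, push BB → (s4, bab, BBBYY#)
  read b, top B: go to s0, push Y → (s0, ab, YBBYY#)
  read a, top Y: go to s4, push BB → (s4, b, BBBBYY#)
  read b, top B: go to s0, push Y → (s0, ε, YBBBYY#)
All input consumed; M is in state s0.

s0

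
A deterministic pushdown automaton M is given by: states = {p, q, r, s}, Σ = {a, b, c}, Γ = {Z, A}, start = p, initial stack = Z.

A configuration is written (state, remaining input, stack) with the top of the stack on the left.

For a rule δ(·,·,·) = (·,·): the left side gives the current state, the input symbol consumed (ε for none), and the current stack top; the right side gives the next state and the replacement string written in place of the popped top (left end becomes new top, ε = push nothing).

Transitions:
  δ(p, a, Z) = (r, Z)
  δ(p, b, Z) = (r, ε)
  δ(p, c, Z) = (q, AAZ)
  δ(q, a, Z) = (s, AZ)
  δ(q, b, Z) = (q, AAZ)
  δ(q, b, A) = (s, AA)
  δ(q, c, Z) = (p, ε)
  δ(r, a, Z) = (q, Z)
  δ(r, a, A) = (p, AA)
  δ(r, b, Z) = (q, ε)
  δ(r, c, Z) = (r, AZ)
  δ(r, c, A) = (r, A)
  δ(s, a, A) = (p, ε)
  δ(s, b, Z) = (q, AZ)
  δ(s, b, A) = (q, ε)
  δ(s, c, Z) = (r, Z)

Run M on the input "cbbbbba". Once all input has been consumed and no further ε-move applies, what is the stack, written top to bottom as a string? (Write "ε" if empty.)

AAZ

(p, cbbbbba, Z) ⊢ (q, bbbbba, AAZ) ⊢ (s, bbbba, AAAZ) ⊢ (q, bbba, AAZ) ⊢ (s, bba, AAAZ) ⊢ (q, ba, AAZ) ⊢ (s, a, AAAZ) ⊢ (p, ε, AAZ)
All input consumed in state p with stack AAZ.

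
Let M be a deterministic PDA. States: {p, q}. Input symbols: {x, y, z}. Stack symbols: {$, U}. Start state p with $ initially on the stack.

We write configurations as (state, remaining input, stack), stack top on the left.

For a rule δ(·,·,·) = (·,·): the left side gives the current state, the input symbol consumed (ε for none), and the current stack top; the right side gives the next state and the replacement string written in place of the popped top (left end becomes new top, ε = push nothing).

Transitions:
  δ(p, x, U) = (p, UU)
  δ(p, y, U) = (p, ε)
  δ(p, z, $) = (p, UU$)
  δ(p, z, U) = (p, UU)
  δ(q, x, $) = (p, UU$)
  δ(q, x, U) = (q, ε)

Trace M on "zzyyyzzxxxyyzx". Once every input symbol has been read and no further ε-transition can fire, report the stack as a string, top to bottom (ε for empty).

UUUUUU$

(p, zzyyyzzxxxyyzx, $)
  read z, top $: go to p, push UU$ → (p, zyyyzzxxxyyzx, UU$)
  read z, top U: go to p, push UU → (p, yyyzzxxxyyzx, UUU$)
  read y, top U: go to p, push ε → (p, yyzzxxxyyzx, UU$)
  read y, top U: go to p, push ε → (p, yzzxxxyyzx, U$)
  read y, top U: go to p, push ε → (p, zzxxxyyzx, $)
  read z, top $: go to p, push UU$ → (p, zxxxyyzx, UU$)
  read z, top U: go to p, push UU → (p, xxxyyzx, UUU$)
  read x, top U: go to p, push UU → (p, xxyyzx, UUUU$)
  read x, top U: go to p, push UU → (p, xyyzx, UUUUU$)
  read x, top U: go to p, push UU → (p, yyzx, UUUUUU$)
  read y, top U: go to p, push ε → (p, yzx, UUUUU$)
  read y, top U: go to p, push ε → (p, zx, UUUU$)
  read z, top U: go to p, push UU → (p, x, UUUUU$)
  read x, top U: go to p, push UU → (p, ε, UUUUUU$)
All input consumed in state p with stack UUUUUU$.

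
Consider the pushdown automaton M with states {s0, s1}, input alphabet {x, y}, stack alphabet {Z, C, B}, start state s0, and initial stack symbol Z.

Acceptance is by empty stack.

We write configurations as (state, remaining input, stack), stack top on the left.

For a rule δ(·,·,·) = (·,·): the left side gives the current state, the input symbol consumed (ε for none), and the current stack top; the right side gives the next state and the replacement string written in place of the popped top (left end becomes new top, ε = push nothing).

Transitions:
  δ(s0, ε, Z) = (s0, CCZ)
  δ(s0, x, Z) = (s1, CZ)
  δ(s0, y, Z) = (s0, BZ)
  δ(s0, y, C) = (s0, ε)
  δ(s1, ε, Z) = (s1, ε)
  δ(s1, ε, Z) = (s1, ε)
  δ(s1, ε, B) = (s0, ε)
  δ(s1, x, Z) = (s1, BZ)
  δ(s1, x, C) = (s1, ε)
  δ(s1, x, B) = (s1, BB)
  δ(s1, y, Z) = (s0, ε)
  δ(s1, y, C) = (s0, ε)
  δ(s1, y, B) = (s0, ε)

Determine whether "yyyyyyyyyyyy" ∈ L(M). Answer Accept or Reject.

No computation consumes all input and empties the stack.

Reject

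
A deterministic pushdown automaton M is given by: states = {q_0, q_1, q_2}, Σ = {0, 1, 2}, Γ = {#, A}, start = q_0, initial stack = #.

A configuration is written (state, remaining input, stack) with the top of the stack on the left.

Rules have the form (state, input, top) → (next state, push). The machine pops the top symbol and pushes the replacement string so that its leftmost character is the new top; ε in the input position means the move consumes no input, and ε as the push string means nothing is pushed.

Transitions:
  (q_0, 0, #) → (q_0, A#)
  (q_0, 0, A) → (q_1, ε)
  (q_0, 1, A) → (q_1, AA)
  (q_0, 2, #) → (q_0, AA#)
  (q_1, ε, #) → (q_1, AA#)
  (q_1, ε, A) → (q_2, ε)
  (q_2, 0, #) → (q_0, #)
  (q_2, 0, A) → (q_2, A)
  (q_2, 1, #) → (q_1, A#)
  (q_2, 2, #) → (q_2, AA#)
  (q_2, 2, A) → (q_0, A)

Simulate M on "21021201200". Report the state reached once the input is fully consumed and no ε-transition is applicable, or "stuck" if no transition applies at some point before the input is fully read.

q_2

(q_0, 21021201200, #) ⊢ (q_0, 1021201200, AA#) ⊢ (q_1, 021201200, AAA#) ⊢ (q_2, 021201200, AA#) ⊢ (q_2, 21201200, AA#) ⊢ (q_0, 1201200, AA#) ⊢ (q_1, 201200, AAA#) ⊢ (q_2, 201200, AA#) ⊢ (q_0, 01200, AA#) ⊢ (q_1, 1200, A#) ⊢ (q_2, 1200, #) ⊢ (q_1, 200, A#) ⊢ (q_2, 200, #) ⊢ (q_2, 00, AA#) ⊢ (q_2, 0, AA#) ⊢ (q_2, ε, AA#)
All input consumed; M is in state q_2.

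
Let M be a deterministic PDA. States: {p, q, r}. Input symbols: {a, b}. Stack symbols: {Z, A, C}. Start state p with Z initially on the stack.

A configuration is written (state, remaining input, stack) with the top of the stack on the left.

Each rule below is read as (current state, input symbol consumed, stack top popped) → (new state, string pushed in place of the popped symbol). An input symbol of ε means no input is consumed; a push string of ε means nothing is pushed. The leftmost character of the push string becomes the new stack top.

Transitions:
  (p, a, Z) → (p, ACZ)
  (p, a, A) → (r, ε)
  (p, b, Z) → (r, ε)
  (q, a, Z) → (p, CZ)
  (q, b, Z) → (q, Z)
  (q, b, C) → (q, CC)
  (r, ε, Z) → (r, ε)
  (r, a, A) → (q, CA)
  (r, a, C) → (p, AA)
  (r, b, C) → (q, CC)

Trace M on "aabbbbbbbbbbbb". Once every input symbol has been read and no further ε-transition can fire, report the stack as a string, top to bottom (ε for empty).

(p, aabbbbbbbbbbbb, Z) ⊢ (p, abbbbbbbbbbbb, ACZ) ⊢ (r, bbbbbbbbbbbb, CZ) ⊢ (q, bbbbbbbbbbb, CCZ) ⊢ (q, bbbbbbbbbb, CCCZ) ⊢ (q, bbbbbbbbb, CCCCZ) ⊢ (q, bbbbbbbb, CCCCCZ) ⊢ (q, bbbbbbb, CCCCCCZ) ⊢ (q, bbbbbb, CCCCCCCZ) ⊢ (q, bbbbb, CCCCCCCCZ) ⊢ (q, bbbb, CCCCCCCCCZ) ⊢ (q, bbb, CCCCCCCCCCZ) ⊢ (q, bb, CCCCCCCCCCCZ) ⊢ (q, b, CCCCCCCCCCCCZ) ⊢ (q, ε, CCCCCCCCCCCCCZ)
All input consumed in state q with stack CCCCCCCCCCCCCZ.

CCCCCCCCCCCCCZ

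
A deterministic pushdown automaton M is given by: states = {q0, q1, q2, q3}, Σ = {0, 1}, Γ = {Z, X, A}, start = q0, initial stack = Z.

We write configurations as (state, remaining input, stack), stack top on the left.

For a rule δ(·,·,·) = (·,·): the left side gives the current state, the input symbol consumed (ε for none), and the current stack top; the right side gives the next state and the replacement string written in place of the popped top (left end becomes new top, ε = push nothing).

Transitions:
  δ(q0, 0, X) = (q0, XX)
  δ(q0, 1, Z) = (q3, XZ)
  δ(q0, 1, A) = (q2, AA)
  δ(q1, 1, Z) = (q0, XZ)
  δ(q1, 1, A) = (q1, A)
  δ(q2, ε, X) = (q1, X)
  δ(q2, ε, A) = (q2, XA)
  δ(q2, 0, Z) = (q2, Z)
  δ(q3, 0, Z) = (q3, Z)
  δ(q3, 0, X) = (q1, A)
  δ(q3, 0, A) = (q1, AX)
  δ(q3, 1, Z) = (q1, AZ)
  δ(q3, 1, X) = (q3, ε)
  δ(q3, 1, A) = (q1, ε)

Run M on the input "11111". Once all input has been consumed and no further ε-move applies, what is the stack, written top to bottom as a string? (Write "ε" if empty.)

AZ

(q0, 11111, Z)
  read 1, top Z: go to q3, push XZ → (q3, 1111, XZ)
  read 1, top X: go to q3, push ε → (q3, 111, Z)
  read 1, top Z: go to q1, push AZ → (q1, 11, AZ)
  read 1, top A: go to q1, push A → (q1, 1, AZ)
  read 1, top A: go to q1, push A → (q1, ε, AZ)
All input consumed in state q1 with stack AZ.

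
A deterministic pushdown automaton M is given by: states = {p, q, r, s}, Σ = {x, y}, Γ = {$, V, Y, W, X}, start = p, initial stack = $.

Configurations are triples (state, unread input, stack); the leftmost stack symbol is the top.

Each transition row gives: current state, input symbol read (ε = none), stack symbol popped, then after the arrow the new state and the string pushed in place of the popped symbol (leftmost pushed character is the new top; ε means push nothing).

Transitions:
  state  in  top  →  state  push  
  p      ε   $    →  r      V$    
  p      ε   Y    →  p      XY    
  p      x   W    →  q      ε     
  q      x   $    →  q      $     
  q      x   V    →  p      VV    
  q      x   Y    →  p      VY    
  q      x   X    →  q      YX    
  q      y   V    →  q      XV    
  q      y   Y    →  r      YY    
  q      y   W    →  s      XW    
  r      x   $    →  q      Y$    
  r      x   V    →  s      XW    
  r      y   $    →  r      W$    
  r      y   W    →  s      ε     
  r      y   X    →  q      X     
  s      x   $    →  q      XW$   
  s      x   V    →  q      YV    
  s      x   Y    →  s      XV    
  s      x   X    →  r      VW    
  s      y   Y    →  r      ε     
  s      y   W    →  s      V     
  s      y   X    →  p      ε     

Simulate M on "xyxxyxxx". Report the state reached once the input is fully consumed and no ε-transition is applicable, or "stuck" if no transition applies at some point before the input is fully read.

stuck

(p, xyxxyxxx, $)
  ε-move, top $: go to r, push V$ → (r, xyxxyxxx, V$)
  read x, top V: go to s, push XW → (s, yxxyxxx, XW$)
  read y, top X: go to p, push ε → (p, xxyxxx, W$)
  read x, top W: go to q, push ε → (q, xyxxx, $)
  read x, top $: go to q, push $ → (q, yxxx, $)
No transition for (q, y, top $); M blocks with input yxxx remaining.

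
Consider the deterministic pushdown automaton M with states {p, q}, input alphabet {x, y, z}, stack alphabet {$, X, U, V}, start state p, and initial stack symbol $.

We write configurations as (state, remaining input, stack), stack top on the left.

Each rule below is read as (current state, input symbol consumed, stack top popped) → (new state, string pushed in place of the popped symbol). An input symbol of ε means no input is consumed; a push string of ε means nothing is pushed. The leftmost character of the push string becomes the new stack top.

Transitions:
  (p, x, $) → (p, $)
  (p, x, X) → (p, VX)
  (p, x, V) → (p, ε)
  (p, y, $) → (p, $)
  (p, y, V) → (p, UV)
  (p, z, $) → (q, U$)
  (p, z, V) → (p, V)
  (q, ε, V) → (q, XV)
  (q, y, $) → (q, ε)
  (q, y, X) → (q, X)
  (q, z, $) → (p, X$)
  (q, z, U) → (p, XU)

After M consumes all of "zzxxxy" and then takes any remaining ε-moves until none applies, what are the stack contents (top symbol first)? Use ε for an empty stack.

UVXU$

(p, zzxxxy, $) ⊢ (q, zxxxy, U$) ⊢ (p, xxxy, XU$) ⊢ (p, xxy, VXU$) ⊢ (p, xy, XU$) ⊢ (p, y, VXU$) ⊢ (p, ε, UVXU$)
All input consumed in state p with stack UVXU$.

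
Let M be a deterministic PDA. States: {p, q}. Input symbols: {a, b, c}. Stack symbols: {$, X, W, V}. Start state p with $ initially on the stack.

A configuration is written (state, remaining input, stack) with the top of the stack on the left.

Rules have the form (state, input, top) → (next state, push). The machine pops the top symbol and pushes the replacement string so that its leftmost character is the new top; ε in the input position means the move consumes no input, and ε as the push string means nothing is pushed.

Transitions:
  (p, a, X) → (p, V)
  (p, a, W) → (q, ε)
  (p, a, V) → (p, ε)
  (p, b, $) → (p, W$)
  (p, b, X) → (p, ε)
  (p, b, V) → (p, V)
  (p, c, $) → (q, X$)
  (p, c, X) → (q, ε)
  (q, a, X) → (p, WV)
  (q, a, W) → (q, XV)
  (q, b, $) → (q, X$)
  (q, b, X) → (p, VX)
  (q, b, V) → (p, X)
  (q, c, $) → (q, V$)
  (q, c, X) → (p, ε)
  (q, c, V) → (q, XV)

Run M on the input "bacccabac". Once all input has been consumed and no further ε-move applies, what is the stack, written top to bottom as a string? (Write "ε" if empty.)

(p, bacccabac, $)
  read b, top $: go to p, push W$ → (p, acccabac, W$)
  read a, top W: go to q, push ε → (q, cccabac, $)
  read c, top $: go to q, push V$ → (q, ccabac, V$)
  read c, top V: go to q, push XV → (q, cabac, XV$)
  read c, top X: go to p, push ε → (p, abac, V$)
  read a, top V: go to p, push ε → (p, bac, $)
  read b, top $: go to p, push W$ → (p, ac, W$)
  read a, top W: go to q, push ε → (q, c, $)
  read c, top $: go to q, push V$ → (q, ε, V$)
All input consumed in state q with stack V$.

V$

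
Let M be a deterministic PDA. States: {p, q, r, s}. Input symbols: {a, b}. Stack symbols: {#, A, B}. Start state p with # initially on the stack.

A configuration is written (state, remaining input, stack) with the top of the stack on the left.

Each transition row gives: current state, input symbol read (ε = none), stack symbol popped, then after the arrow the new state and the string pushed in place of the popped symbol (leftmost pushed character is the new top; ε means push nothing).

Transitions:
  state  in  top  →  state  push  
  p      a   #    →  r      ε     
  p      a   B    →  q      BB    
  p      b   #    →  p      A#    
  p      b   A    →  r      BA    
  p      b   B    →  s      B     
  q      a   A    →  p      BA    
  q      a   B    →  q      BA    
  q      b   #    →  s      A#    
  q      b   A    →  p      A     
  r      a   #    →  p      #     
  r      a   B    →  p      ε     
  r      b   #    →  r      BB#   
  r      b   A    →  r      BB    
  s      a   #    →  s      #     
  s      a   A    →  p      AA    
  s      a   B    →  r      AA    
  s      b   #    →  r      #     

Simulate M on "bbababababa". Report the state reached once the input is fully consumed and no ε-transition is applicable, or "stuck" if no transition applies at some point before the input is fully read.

(p, bbababababa, #)
  read b, top #: go to p, push A# → (p, bababababa, A#)
  read b, top A: go to r, push BA → (r, ababababa, BA#)
  read a, top B: go to p, push ε → (p, babababa, A#)
  read b, top A: go to r, push BA → (r, abababa, BA#)
  read a, top B: go to p, push ε → (p, bababa, A#)
  read b, top A: go to r, push BA → (r, ababa, BA#)
  read a, top B: go to p, push ε → (p, baba, A#)
  read b, top A: go to r, push BA → (r, aba, BA#)
  read a, top B: go to p, push ε → (p, ba, A#)
  read b, top A: go to r, push BA → (r, a, BA#)
  read a, top B: go to p, push ε → (p, ε, A#)
All input consumed; M is in state p.

p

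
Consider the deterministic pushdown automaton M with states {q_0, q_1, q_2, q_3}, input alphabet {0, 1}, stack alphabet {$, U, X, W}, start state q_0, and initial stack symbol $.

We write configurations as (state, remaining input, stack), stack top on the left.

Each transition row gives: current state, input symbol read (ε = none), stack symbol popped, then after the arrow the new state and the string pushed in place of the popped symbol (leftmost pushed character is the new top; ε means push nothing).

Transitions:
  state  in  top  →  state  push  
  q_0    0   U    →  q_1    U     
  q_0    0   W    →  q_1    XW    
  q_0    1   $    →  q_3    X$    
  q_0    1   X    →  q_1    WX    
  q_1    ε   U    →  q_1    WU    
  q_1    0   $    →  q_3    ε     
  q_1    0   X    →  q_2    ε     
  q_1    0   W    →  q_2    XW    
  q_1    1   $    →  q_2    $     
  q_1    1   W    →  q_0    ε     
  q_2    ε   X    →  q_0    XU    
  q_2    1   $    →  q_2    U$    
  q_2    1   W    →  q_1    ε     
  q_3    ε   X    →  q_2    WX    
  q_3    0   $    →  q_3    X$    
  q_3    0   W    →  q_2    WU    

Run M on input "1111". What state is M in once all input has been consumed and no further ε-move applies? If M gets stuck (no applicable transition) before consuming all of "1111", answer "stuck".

(q_0, 1111, $)
  read 1, top $: go to q_3, push X$ → (q_3, 111, X$)
  ε-move, top X: go to q_2, push WX → (q_2, 111, WX$)
  read 1, top W: go to q_1, push ε → (q_1, 11, X$)
No transition for (q_1, 1, top X); M blocks with input 11 remaining.

stuck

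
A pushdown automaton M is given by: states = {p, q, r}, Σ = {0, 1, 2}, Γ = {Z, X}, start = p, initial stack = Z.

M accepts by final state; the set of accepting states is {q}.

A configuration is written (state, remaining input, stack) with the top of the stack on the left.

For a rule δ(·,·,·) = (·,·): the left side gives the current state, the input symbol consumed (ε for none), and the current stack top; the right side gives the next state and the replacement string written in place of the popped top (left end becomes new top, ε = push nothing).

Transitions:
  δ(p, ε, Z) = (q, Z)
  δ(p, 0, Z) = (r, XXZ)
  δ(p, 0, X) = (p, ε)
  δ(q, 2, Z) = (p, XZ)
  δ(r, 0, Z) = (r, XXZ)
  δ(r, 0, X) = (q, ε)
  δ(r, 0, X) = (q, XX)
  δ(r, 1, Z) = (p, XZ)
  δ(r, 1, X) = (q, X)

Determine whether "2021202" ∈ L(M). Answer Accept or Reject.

No computation consumes all input and reaches a final state.

Reject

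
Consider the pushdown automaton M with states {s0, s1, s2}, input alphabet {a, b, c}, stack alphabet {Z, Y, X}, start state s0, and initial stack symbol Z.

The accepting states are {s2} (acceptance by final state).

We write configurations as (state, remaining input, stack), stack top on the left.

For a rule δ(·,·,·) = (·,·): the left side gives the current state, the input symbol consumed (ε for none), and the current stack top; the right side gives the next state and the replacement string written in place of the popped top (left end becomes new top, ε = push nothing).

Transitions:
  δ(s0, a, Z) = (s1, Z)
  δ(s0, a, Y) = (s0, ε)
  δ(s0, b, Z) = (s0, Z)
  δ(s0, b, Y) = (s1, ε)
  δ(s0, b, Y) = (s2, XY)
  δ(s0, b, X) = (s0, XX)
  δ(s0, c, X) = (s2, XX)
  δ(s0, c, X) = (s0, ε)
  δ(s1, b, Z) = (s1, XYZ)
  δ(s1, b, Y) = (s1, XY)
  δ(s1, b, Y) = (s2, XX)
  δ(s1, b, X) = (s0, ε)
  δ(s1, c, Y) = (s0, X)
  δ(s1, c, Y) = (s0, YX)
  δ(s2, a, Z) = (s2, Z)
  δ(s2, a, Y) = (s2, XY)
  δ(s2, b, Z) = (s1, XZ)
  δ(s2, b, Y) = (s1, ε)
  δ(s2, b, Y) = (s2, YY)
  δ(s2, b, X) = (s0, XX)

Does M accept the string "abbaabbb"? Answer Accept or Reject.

Accept

One accepting computation: (s0, abbaabbb, Z) ⊢ (s1, bbaabbb, Z) ⊢ (s1, baabbb, XYZ) ⊢ (s0, aabbb, YZ) ⊢ (s0, abbb, Z) ⊢ (s1, bbb, Z) ⊢ (s1, bb, XYZ) ⊢ (s0, b, YZ) ⊢ (s2, ε, XYZ)
All input consumed and state s2 ∈ F.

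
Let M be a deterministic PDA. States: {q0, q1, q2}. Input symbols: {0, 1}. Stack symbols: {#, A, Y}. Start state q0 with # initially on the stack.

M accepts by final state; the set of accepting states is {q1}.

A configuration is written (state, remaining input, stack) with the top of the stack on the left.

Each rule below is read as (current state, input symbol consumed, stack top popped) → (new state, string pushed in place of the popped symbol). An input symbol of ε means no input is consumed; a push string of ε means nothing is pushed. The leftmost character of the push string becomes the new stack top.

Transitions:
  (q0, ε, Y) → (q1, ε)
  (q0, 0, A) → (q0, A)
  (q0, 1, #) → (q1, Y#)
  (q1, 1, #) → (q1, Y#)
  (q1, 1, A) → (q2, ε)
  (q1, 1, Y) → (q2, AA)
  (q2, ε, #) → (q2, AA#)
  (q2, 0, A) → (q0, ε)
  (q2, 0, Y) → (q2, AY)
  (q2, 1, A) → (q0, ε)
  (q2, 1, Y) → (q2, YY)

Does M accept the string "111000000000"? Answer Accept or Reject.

(q0, 111000000000, #) ⊢ (q1, 11000000000, Y#) ⊢ (q2, 1000000000, AA#) ⊢ (q0, 000000000, A#) ⊢ (q0, 00000000, A#) ⊢ (q0, 0000000, A#) ⊢ (q0, 000000, A#) ⊢ (q0, 00000, A#) ⊢ (q0, 0000, A#) ⊢ (q0, 000, A#) ⊢ (q0, 00, A#) ⊢ (q0, 0, A#) ⊢ (q0, ε, A#)
All input consumed; state q0 ∉ F and no further ε-move applies.

Reject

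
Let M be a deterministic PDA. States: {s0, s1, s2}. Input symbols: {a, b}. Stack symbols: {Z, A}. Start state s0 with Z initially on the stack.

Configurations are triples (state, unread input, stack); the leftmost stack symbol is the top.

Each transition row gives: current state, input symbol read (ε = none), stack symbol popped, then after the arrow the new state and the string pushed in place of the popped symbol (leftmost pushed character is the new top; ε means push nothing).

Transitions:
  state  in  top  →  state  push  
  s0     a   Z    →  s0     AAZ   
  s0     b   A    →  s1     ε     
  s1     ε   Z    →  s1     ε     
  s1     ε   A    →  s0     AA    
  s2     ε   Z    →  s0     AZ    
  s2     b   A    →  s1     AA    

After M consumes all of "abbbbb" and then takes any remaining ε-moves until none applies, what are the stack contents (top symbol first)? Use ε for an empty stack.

AAZ

(s0, abbbbb, Z)
  read a, top Z: go to s0, push AAZ → (s0, bbbbb, AAZ)
  read b, top A: go to s1, push ε → (s1, bbbb, AZ)
  ε-move, top A: go to s0, push AA → (s0, bbbb, AAZ)
  read b, top A: go to s1, push ε → (s1, bbb, AZ)
  ε-move, top A: go to s0, push AA → (s0, bbb, AAZ)
  read b, top A: go to s1, push ε → (s1, bb, AZ)
  ε-move, top A: go to s0, push AA → (s0, bb, AAZ)
  read b, top A: go to s1, push ε → (s1, b, AZ)
  ε-move, top A: go to s0, push AA → (s0, b, AAZ)
  read b, top A: go to s1, push ε → (s1, ε, AZ)
  ε-move, top A: go to s0, push AA → (s0, ε, AAZ)
All input consumed in state s0 with stack AAZ.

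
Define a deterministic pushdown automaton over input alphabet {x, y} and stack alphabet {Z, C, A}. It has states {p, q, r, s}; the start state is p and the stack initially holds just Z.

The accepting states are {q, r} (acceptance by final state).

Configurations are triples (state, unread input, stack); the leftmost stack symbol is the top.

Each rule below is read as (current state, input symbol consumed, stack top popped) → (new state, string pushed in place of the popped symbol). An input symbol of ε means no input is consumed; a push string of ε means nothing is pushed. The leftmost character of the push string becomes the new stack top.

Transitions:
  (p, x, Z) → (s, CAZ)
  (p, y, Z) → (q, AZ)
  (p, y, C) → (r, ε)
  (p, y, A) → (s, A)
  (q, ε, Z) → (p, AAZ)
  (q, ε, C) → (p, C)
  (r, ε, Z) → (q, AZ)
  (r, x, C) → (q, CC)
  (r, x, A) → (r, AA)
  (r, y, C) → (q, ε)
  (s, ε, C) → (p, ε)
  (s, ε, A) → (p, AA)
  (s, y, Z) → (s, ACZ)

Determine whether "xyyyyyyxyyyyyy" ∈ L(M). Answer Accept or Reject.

(p, xyyyyyyxyyyyyy, Z) ⊢ (s, yyyyyyxyyyyyy, CAZ) ⊢ (p, yyyyyyxyyyyyy, AZ) ⊢ (s, yyyyyxyyyyyy, AZ) ⊢ (p, yyyyyxyyyyyy, AAZ) ⊢ (s, yyyyxyyyyyy, AAZ) ⊢ (p, yyyyxyyyyyy, AAAZ) ⊢ (s, yyyxyyyyyy, AAAZ) ⊢ (p, yyyxyyyyyy, AAAAZ) ⊢ (s, yyxyyyyyy, AAAAZ) ⊢ (p, yyxyyyyyy, AAAAAZ) ⊢ (s, yxyyyyyy, AAAAAZ) ⊢ (p, yxyyyyyy, AAAAAAZ) ⊢ (s, xyyyyyy, AAAAAAZ) ⊢ (p, xyyyyyy, AAAAAAAZ)
No transition applies at (p, xyyyyyy, AAAAAAAZ); input not fully consumed.

Reject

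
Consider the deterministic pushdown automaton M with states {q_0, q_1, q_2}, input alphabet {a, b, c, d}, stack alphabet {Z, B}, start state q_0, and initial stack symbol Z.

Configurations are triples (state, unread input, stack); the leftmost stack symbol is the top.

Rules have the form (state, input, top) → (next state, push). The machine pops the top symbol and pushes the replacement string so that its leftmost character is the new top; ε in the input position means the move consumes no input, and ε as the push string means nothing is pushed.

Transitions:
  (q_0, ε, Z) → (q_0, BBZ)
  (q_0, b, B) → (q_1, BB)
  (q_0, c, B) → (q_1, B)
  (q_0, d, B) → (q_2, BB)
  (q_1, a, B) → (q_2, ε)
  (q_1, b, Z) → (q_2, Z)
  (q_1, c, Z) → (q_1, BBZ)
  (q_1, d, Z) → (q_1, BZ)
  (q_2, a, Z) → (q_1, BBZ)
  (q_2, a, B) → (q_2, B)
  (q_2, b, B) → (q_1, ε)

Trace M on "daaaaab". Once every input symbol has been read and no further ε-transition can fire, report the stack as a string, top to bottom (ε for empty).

BBZ

(q_0, daaaaab, Z)
  ε-move, top Z: go to q_0, push BBZ → (q_0, daaaaab, BBZ)
  read d, top B: go to q_2, push BB → (q_2, aaaaab, BBBZ)
  read a, top B: go to q_2, push B → (q_2, aaaab, BBBZ)
  read a, top B: go to q_2, push B → (q_2, aaab, BBBZ)
  read a, top B: go to q_2, push B → (q_2, aab, BBBZ)
  read a, top B: go to q_2, push B → (q_2, ab, BBBZ)
  read a, top B: go to q_2, push B → (q_2, b, BBBZ)
  read b, top B: go to q_1, push ε → (q_1, ε, BBZ)
All input consumed in state q_1 with stack BBZ.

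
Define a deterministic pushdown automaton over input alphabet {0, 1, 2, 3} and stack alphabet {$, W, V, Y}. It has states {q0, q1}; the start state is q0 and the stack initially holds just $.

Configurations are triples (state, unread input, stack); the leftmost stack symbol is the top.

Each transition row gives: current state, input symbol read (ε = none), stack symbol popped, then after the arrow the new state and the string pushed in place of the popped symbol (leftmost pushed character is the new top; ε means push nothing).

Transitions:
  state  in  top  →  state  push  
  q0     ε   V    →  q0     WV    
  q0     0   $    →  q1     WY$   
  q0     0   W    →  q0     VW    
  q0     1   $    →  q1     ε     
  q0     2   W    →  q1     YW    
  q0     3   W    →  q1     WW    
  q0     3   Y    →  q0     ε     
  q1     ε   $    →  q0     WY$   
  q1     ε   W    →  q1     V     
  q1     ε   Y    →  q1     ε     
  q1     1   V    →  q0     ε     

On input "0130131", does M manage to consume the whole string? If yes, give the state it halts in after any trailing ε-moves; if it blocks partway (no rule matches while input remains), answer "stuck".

q1

(q0, 0130131, $)
  read 0, top $: go to q1, push WY$ → (q1, 130131, WY$)
  ε-move, top W: go to q1, push V → (q1, 130131, VY$)
  read 1, top V: go to q0, push ε → (q0, 30131, Y$)
  read 3, top Y: go to q0, push ε → (q0, 0131, $)
  read 0, top $: go to q1, push WY$ → (q1, 131, WY$)
  ε-move, top W: go to q1, push V → (q1, 131, VY$)
  read 1, top V: go to q0, push ε → (q0, 31, Y$)
  read 3, top Y: go to q0, push ε → (q0, 1, $)
  read 1, top $: go to q1, push ε → (q1, ε, ε)
All input consumed; M is in state q1.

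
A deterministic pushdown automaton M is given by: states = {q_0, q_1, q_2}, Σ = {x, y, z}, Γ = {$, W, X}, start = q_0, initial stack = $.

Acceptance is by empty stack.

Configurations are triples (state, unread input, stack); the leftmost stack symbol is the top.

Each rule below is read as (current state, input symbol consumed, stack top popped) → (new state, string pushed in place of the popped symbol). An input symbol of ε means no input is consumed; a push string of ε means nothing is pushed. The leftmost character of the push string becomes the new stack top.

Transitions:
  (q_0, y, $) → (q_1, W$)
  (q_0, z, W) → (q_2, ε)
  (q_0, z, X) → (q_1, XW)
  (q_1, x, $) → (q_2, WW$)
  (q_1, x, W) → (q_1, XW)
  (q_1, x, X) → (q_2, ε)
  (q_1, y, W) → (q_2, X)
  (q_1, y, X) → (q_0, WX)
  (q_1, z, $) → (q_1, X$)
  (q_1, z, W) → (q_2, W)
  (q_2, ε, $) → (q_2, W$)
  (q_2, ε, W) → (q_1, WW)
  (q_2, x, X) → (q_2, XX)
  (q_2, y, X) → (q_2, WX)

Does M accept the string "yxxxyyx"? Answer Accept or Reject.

(q_0, yxxxyyx, $)
  read y, top $: go to q_1, push W$ → (q_1, xxxyyx, W$)
  read x, top W: go to q_1, push XW → (q_1, xxyyx, XW$)
  read x, top X: go to q_2, push ε → (q_2, xyyx, W$)
  ε-move, top W: go to q_1, push WW → (q_1, xyyx, WW$)
  read x, top W: go to q_1, push XW → (q_1, yyx, XWW$)
  read y, top X: go to q_0, push WX → (q_0, yx, WXWW$)
No transition applies at (q_0, yx, WXWW$); input not fully consumed.

Reject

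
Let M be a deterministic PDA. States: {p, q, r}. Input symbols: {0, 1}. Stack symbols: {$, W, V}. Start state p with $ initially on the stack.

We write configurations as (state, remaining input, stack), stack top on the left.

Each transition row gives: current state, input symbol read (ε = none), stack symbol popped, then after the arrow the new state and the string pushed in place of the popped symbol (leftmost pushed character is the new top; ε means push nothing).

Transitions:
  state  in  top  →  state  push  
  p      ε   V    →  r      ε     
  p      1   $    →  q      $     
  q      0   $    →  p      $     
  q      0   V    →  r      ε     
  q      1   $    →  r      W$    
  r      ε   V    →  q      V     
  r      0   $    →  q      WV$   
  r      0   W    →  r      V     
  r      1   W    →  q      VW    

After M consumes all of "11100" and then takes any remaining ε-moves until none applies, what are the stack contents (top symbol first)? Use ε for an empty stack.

(p, 11100, $)
  read 1, top $: go to q, push $ → (q, 1100, $)
  read 1, top $: go to r, push W$ → (r, 100, W$)
  read 1, top W: go to q, push VW → (q, 00, VW$)
  read 0, top V: go to r, push ε → (r, 0, W$)
  read 0, top W: go to r, push V → (r, ε, V$)
  ε-move, top V: go to q, push V → (q, ε, V$)
All input consumed in state q with stack V$.

V$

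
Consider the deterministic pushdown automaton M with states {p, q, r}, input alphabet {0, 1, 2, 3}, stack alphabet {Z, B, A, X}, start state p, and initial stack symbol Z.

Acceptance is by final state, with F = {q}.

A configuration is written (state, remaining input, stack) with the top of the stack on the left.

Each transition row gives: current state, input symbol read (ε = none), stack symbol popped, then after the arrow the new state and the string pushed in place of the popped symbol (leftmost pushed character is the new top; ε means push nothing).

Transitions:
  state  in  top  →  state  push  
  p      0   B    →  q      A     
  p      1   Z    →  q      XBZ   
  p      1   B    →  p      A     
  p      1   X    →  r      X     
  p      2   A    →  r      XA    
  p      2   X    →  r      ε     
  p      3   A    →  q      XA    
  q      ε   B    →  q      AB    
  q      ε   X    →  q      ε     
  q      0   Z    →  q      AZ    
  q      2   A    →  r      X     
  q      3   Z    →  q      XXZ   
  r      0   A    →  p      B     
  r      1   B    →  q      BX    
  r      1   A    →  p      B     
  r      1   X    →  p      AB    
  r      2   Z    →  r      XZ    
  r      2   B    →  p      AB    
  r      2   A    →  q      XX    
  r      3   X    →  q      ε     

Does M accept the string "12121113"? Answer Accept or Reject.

(p, 12121113, Z)
  read 1, top Z: go to q, push XBZ → (q, 2121113, XBZ)
  ε-move, top X: go to q, push ε → (q, 2121113, BZ)
  ε-move, top B: go to q, push AB → (q, 2121113, ABZ)
  read 2, top A: go to r, push X → (r, 121113, XBZ)
  read 1, top X: go to p, push AB → (p, 21113, ABBZ)
  read 2, top A: go to r, push XA → (r, 1113, XABBZ)
  read 1, top X: go to p, push AB → (p, 113, ABABBZ)
No transition applies at (p, 113, ABABBZ); input not fully consumed.

Reject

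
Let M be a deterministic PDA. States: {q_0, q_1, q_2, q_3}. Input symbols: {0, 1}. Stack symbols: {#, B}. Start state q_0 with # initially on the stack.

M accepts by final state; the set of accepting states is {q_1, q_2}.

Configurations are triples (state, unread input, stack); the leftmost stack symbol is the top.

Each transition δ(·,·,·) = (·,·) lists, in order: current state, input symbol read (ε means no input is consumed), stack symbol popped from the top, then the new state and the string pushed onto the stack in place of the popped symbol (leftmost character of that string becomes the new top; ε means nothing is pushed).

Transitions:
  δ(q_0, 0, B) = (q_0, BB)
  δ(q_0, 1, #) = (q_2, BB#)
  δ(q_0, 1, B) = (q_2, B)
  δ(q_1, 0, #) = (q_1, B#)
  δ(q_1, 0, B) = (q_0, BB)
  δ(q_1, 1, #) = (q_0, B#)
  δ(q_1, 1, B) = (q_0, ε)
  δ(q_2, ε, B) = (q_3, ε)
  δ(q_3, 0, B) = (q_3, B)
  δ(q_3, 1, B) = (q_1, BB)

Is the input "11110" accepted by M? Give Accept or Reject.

(q_0, 11110, #) ⊢ (q_2, 1110, BB#) ⊢ (q_3, 1110, B#) ⊢ (q_1, 110, BB#) ⊢ (q_0, 10, B#) ⊢ (q_2, 0, B#) ⊢ (q_3, 0, #)
No transition applies at (q_3, 0, #); input not fully consumed.

Reject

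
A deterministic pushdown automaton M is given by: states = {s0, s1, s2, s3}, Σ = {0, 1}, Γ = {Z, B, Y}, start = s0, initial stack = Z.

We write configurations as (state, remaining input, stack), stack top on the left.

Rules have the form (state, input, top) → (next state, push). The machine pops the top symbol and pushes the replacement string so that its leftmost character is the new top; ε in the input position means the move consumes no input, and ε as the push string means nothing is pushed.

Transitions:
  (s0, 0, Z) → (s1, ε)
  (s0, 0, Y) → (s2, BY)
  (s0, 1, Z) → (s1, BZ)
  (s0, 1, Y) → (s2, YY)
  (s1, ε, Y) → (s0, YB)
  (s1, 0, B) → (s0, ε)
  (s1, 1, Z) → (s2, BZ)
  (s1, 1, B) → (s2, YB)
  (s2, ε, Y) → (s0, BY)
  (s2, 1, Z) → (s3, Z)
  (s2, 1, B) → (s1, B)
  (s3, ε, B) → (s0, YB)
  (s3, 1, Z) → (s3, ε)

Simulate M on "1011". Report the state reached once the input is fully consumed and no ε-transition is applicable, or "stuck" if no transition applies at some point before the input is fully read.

s0

(s0, 1011, Z)
  read 1, top Z: go to s1, push BZ → (s1, 011, BZ)
  read 0, top B: go to s0, push ε → (s0, 11, Z)
  read 1, top Z: go to s1, push BZ → (s1, 1, BZ)
  read 1, top B: go to s2, push YB → (s2, ε, YBZ)
  ε-move, top Y: go to s0, push BY → (s0, ε, BYBZ)
All input consumed; M is in state s0.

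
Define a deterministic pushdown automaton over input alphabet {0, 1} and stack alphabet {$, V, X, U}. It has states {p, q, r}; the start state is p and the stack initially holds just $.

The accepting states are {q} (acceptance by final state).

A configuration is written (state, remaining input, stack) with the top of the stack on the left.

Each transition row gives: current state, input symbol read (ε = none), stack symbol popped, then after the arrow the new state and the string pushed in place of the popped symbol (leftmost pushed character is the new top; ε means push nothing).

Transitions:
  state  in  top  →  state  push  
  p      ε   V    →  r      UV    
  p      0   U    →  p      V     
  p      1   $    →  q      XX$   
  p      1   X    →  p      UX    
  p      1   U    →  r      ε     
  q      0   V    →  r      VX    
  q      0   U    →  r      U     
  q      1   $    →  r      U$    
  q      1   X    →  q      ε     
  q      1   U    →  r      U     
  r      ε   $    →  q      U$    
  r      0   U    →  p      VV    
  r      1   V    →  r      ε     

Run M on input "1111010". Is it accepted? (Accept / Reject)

(p, 1111010, $)
  read 1, top $: go to q, push XX$ → (q, 111010, XX$)
  read 1, top X: go to q, push ε → (q, 11010, X$)
  read 1, top X: go to q, push ε → (q, 1010, $)
  read 1, top $: go to r, push U$ → (r, 010, U$)
  read 0, top U: go to p, push VV → (p, 10, VV$)
  ε-move, top V: go to r, push UV → (r, 10, UVV$)
No transition applies at (r, 10, UVV$); input not fully consumed.

Reject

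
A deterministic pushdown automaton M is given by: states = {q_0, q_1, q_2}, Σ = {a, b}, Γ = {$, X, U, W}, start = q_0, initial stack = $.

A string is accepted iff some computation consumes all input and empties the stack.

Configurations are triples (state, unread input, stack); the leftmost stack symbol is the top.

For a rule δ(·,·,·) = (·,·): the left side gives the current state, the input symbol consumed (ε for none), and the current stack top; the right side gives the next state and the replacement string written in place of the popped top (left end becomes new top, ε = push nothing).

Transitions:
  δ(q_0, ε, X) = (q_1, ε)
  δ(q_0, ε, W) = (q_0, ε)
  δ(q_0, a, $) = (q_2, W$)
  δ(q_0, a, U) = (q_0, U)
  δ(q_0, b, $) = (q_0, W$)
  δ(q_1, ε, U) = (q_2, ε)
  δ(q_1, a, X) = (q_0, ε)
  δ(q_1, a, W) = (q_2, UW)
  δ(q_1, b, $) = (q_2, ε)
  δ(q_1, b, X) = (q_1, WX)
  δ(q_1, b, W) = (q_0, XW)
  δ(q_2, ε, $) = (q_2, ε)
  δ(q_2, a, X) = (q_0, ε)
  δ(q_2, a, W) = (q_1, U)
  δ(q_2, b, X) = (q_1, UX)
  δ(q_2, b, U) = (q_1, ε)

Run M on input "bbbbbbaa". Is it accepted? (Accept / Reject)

Accept

(q_0, bbbbbbaa, $)
  read b, top $: go to q_0, push W$ → (q_0, bbbbbaa, W$)
  ε-move, top W: go to q_0, push ε → (q_0, bbbbbaa, $)
  read b, top $: go to q_0, push W$ → (q_0, bbbbaa, W$)
  ε-move, top W: go to q_0, push ε → (q_0, bbbbaa, $)
  read b, top $: go to q_0, push W$ → (q_0, bbbaa, W$)
  ε-move, top W: go to q_0, push ε → (q_0, bbbaa, $)
  read b, top $: go to q_0, push W$ → (q_0, bbaa, W$)
  ε-move, top W: go to q_0, push ε → (q_0, bbaa, $)
  read b, top $: go to q_0, push W$ → (q_0, baa, W$)
  ε-move, top W: go to q_0, push ε → (q_0, baa, $)
  read b, top $: go to q_0, push W$ → (q_0, aa, W$)
  ε-move, top W: go to q_0, push ε → (q_0, aa, $)
  read a, top $: go to q_2, push W$ → (q_2, a, W$)
  read a, top W: go to q_1, push U → (q_1, ε, U$)
  ε-move, top U: go to q_2, push ε → (q_2, ε, $)
  ε-move, top $: go to q_2, push ε → (q_2, ε, ε)
All input consumed and the stack is empty.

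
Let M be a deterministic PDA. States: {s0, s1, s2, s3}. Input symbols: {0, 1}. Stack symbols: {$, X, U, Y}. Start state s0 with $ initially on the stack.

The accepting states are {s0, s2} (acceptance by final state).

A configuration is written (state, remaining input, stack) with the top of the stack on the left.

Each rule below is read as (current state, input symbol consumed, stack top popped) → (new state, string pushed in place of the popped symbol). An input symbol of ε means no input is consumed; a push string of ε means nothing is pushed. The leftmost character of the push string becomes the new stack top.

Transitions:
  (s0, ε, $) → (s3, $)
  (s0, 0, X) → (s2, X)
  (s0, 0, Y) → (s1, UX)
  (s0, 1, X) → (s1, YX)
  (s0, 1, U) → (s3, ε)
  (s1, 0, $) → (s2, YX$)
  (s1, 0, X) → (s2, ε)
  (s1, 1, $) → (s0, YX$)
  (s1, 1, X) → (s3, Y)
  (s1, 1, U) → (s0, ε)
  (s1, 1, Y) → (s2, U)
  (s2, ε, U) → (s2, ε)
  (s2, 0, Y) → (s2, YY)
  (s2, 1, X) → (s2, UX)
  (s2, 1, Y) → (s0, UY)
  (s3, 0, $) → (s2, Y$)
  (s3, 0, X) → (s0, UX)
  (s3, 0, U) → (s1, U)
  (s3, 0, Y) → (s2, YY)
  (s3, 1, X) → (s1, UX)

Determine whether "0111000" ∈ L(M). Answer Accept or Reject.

Reject

(s0, 0111000, $)
  ε-move, top $: go to s3, push $ → (s3, 0111000, $)
  read 0, top $: go to s2, push Y$ → (s2, 111000, Y$)
  read 1, top Y: go to s0, push UY → (s0, 11000, UY$)
  read 1, top U: go to s3, push ε → (s3, 1000, Y$)
No transition applies at (s3, 1000, Y$); input not fully consumed.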